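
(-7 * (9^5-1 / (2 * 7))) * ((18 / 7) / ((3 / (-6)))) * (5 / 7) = 74401650 / 49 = 1518401.02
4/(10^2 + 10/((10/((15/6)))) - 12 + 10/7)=56/1287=0.04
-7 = -7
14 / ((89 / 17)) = 238 / 89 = 2.67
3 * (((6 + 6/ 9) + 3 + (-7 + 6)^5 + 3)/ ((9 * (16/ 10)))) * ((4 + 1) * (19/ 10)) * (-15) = -16625/ 48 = -346.35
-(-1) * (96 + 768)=864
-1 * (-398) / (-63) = -398 / 63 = -6.32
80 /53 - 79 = -4107 /53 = -77.49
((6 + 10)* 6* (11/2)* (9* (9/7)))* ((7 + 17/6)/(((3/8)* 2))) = 560736/7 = 80105.14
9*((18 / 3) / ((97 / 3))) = 162 / 97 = 1.67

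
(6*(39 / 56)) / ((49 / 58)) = 3393 / 686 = 4.95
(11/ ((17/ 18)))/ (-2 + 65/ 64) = -1408/ 119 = -11.83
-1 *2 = -2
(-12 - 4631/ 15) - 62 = -5741/ 15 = -382.73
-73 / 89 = -0.82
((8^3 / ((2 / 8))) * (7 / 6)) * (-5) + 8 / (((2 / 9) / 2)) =-11874.67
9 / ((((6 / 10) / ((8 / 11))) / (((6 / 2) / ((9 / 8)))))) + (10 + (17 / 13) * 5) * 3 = 11255 / 143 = 78.71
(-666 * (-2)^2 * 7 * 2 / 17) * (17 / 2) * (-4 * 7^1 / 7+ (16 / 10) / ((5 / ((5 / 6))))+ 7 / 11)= 57752.29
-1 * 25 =-25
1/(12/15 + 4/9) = 45/56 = 0.80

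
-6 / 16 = -3 / 8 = -0.38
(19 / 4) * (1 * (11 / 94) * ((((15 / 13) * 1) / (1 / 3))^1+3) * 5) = 21945 / 1222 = 17.96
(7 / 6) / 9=7 / 54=0.13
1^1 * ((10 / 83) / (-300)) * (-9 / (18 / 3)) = 1 / 1660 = 0.00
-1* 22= -22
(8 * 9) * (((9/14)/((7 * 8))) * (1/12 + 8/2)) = 27/8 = 3.38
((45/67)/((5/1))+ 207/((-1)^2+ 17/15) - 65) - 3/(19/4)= 31.53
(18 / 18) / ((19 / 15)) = 15 / 19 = 0.79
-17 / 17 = -1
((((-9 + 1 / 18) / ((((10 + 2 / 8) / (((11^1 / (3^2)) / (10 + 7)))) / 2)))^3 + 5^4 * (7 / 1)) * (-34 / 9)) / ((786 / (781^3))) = -375045841014294172314372011 / 37440318051458073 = -10017164931.63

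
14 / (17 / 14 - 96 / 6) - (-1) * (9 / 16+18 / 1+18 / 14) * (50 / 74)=10691801 / 857808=12.46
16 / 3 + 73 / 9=121 / 9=13.44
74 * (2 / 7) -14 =50 / 7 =7.14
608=608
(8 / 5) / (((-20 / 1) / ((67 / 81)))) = -134 / 2025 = -0.07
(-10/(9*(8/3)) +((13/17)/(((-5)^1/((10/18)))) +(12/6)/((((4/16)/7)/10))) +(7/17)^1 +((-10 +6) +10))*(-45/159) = -1731685/10812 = -160.16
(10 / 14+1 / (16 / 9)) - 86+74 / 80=-46927 / 560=-83.80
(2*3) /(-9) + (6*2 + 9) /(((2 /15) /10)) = 4723 /3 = 1574.33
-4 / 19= -0.21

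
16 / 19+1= 35 / 19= 1.84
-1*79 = -79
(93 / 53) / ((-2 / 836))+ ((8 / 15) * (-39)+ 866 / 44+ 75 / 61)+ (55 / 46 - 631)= -5574996096 / 4089745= -1363.16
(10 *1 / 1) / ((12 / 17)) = 85 / 6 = 14.17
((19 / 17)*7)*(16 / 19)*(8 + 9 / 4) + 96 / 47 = 55588 / 799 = 69.57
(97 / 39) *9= 291 / 13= 22.38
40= 40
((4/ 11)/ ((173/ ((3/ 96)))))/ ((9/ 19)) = 19/ 137016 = 0.00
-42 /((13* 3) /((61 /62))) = -427 /403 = -1.06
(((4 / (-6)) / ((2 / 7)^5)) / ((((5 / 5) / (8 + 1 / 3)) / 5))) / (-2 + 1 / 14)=14706125 / 1944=7564.88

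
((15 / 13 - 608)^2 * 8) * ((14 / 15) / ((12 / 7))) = 12198318916 / 7605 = 1603986.71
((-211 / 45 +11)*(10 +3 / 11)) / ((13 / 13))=64.83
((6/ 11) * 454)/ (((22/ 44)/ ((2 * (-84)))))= -915264/ 11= -83205.82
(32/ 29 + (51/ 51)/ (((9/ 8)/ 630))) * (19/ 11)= 309168/ 319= 969.18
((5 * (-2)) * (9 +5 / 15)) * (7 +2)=-840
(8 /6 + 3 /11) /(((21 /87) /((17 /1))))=26129 /231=113.11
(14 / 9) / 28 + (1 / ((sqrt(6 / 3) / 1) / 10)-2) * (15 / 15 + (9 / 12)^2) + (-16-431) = -32405 / 72 + 125 * sqrt(2) / 16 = -439.02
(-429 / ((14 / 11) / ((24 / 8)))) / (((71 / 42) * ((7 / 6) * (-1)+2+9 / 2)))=-127413 / 1136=-112.16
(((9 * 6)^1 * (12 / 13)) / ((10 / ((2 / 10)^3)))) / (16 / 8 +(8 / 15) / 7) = 3402 / 177125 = 0.02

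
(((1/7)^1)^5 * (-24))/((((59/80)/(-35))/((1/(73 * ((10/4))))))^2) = -614400/6362735407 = -0.00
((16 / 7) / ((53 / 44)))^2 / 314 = 247808 / 21609637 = 0.01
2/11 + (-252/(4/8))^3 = -1408264702/11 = -128024063.82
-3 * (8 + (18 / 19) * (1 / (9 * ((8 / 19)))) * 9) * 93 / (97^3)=-11439 / 3650692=-0.00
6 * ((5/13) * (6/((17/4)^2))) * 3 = 2.30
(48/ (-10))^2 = 576/ 25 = 23.04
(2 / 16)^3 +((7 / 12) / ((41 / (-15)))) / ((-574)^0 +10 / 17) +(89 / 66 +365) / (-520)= -339168527 / 405250560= -0.84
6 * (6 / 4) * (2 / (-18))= -1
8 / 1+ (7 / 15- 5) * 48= -1048 / 5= -209.60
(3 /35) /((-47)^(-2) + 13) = 6627 /1005130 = 0.01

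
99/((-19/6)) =-594/19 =-31.26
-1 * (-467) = 467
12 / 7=1.71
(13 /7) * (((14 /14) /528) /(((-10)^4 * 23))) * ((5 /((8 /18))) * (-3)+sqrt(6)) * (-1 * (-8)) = -117 /28336000+13 * sqrt(6) /106260000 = -0.00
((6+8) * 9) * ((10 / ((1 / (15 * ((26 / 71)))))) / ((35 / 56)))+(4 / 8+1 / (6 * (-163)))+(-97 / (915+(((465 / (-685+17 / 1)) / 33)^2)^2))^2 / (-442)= 604604262358018516211704375704268162070388862012 / 54595248980079068662412865209720505365122275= 11074.30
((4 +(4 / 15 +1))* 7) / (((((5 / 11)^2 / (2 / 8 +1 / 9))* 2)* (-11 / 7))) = -553553 / 27000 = -20.50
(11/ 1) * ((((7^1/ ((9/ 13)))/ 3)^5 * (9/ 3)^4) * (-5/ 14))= -49031097115/ 354294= -138390.99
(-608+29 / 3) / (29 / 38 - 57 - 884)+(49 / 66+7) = 19758139 / 2358114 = 8.38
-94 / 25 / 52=-47 / 650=-0.07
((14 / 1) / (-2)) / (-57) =7 / 57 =0.12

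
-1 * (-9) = 9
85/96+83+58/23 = 190787/2208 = 86.41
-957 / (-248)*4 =957 / 62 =15.44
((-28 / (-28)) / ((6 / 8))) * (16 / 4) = 16 / 3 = 5.33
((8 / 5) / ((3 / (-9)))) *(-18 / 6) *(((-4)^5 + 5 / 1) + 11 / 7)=-512784 / 35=-14650.97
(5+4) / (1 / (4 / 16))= 9 / 4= 2.25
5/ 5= 1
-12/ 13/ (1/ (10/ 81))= -0.11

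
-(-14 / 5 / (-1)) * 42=-588 / 5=-117.60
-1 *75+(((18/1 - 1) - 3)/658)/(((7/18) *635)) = -15668607/208915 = -75.00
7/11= 0.64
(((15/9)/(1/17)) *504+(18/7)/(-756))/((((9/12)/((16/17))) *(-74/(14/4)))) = -33586552/39627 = -847.57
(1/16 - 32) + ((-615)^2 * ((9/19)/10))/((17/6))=32513587/5168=6291.33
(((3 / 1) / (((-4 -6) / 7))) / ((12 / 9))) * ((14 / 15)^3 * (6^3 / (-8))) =34.57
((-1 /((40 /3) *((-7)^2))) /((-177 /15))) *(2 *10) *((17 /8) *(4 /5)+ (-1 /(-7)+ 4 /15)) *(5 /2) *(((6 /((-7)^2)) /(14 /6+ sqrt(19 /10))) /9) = 11075 /90378442 - 6645 *sqrt(190) /1265298188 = 0.00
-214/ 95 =-2.25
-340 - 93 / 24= -2751 / 8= -343.88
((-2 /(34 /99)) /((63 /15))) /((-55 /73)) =1.84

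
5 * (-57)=-285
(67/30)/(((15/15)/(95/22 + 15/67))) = 10.14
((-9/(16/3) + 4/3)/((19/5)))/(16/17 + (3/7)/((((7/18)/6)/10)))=-70805/50947968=-0.00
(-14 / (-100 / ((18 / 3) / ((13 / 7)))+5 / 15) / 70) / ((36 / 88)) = 154 / 9645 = 0.02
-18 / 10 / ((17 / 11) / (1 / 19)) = -99 / 1615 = -0.06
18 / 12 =3 / 2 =1.50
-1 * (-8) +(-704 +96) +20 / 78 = -23390 / 39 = -599.74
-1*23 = -23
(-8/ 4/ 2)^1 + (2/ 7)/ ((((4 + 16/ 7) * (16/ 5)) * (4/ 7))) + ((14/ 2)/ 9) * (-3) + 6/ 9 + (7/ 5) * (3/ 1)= 1.56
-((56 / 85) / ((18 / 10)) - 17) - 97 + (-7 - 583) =-102566 / 153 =-670.37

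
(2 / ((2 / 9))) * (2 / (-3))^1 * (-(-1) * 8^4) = -24576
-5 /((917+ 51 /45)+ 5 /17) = -1275 /234199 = -0.01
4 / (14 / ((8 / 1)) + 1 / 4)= 2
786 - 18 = 768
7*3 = 21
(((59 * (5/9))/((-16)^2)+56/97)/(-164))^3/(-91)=3917337713108119/4480593696065266686885888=0.00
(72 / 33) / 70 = 12 / 385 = 0.03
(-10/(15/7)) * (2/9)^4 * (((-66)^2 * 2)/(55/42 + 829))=-3035648/25422417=-0.12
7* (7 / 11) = 49 / 11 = 4.45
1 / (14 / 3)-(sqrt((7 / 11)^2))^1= -65 / 154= -0.42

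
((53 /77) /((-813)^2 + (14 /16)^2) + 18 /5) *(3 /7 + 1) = 23452271620 /4560162607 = 5.14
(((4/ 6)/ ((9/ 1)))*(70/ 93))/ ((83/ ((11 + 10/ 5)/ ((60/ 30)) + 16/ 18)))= 9310/ 1875717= 0.00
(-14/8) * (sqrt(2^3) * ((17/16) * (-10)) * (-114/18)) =-333.08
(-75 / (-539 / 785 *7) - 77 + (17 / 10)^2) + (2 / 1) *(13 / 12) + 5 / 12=-31649267 / 565950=-55.92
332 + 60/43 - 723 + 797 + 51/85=87719/215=408.00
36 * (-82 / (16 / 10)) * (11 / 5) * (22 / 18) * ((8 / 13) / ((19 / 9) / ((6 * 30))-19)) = 64294560 / 399893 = 160.78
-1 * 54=-54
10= 10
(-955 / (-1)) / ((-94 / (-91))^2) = 7908355 / 8836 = 895.02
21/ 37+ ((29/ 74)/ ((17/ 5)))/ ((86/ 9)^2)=5292489/ 9304168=0.57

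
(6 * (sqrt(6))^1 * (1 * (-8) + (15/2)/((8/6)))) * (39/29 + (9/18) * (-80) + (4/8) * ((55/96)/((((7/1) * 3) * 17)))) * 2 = 1459888351 * sqrt(6)/1325184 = 2698.48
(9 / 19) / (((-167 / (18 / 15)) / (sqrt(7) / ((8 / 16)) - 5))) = 54 / 3173 - 108*sqrt(7) / 15865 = -0.00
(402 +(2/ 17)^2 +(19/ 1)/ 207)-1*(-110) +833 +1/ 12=321892957/ 239292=1345.19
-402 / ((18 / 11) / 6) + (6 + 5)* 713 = 6369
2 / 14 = 1 / 7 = 0.14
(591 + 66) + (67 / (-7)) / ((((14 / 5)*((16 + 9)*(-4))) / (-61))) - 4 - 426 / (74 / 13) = 41777101 / 72520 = 576.08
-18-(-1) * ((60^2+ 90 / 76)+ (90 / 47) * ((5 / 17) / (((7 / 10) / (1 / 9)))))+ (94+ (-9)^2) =798760923 / 212534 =3758.27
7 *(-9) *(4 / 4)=-63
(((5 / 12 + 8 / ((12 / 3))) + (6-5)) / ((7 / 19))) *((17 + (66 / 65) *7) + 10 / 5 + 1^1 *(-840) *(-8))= 341589163 / 5460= 62562.12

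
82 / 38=41 / 19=2.16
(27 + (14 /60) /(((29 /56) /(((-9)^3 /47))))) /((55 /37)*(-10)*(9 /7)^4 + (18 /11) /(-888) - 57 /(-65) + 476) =6929965070028 /151076310697523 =0.05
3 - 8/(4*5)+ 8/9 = 157/45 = 3.49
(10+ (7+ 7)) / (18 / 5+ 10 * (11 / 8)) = 480 / 347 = 1.38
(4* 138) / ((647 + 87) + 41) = 552 / 775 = 0.71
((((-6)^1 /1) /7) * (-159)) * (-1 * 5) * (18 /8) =-21465 /14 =-1533.21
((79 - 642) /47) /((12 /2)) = -563 /282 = -2.00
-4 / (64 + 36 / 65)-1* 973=-1020742 / 1049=-973.06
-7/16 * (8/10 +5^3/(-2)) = 4319/160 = 26.99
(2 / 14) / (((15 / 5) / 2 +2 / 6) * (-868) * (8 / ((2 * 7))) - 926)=-3 / 38542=-0.00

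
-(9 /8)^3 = -729 /512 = -1.42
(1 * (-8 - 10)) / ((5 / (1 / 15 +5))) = -456 / 25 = -18.24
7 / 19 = 0.37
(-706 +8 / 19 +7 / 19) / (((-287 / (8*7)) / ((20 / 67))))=2143840 / 52193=41.08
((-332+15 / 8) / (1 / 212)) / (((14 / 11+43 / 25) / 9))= -346433175 / 1646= -210469.73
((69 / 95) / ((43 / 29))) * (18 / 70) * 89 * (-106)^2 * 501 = 9022545090036 / 142975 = 63105753.38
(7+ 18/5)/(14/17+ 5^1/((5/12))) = 901/1090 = 0.83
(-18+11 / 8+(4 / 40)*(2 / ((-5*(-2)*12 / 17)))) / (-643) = 4979 / 192900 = 0.03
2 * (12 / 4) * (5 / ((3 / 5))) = 50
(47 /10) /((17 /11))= 517 /170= 3.04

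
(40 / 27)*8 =320 / 27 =11.85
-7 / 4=-1.75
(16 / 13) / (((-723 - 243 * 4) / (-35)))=112 / 4407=0.03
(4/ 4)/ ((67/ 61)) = 61/ 67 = 0.91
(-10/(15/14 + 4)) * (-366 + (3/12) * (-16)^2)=595.49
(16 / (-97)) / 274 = -8 / 13289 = -0.00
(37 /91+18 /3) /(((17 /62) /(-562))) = -20314052 /1547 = -13131.26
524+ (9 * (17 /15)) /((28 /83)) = 554.24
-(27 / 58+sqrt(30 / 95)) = -sqrt(114) / 19 - 27 / 58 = -1.03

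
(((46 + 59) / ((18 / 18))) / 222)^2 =1225 / 5476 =0.22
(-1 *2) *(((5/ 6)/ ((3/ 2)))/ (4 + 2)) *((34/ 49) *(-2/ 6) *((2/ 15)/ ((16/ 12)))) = 17/ 3969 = 0.00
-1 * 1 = -1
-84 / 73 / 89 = -84 / 6497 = -0.01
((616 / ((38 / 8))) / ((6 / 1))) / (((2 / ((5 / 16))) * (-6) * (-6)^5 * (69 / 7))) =2695 / 366996096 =0.00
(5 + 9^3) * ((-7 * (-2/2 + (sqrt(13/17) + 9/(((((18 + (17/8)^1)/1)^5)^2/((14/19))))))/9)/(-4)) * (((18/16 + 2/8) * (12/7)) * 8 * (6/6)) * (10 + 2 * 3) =-4103203428945804425791716640/95287421715111032570751 + 129184 * sqrt(221)/51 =-5405.29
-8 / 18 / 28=-1 / 63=-0.02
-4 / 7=-0.57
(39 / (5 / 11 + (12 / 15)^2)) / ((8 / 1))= 10725 / 2408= 4.45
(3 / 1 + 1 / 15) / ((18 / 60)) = 92 / 9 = 10.22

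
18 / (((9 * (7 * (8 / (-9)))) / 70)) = -45 / 2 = -22.50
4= 4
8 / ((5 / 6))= 48 / 5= 9.60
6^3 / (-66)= -36 / 11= -3.27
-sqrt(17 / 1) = -sqrt(17) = -4.12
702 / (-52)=-27 / 2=-13.50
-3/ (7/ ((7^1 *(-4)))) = 12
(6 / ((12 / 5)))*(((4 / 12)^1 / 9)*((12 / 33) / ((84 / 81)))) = 5 / 154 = 0.03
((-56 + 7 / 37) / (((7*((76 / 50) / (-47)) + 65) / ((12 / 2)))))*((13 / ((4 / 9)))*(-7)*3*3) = 53654430375 / 5632066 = 9526.60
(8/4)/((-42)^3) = -1/37044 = -0.00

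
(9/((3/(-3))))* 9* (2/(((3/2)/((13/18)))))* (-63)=4914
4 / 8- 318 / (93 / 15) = -50.79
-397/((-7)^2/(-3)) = 1191/49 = 24.31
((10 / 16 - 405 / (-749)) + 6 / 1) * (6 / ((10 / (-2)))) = -8.60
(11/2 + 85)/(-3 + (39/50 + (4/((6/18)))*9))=4525/5289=0.86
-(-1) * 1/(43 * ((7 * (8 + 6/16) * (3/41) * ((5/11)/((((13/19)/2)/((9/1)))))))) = 23452/51728355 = 0.00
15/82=0.18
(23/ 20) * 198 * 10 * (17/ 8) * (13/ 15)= 167739/ 40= 4193.48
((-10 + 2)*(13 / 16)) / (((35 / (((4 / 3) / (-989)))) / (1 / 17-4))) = -0.00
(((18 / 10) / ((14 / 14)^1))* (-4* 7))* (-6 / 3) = 504 / 5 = 100.80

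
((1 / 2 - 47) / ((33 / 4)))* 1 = -62 / 11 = -5.64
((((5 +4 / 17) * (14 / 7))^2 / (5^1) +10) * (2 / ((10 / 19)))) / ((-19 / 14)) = -645876 / 7225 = -89.39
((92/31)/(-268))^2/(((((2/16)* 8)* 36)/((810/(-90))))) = -529/17255716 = -0.00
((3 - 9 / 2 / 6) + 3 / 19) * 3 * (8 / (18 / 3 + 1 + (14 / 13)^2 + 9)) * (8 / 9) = 41236 / 13775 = 2.99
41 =41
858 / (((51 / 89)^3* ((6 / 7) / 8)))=42558.23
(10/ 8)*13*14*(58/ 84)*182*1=171535/ 6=28589.17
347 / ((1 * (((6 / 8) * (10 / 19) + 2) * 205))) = 13186 / 18655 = 0.71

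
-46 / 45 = -1.02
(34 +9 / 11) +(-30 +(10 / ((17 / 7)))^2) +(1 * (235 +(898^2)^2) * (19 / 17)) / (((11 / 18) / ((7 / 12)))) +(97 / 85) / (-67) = 1477651336523503667 / 2129930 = 693755821329.11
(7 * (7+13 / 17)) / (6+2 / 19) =4389 / 493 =8.90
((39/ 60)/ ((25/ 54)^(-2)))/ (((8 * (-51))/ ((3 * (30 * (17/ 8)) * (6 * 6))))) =-8125/ 3456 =-2.35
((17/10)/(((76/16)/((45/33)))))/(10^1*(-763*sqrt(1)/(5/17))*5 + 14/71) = -3621/962381882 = -0.00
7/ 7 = 1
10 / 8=5 / 4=1.25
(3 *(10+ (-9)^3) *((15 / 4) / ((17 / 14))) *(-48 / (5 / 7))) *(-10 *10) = -44764094.12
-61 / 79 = -0.77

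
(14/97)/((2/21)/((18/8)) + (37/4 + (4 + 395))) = 10584/29940893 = 0.00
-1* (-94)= 94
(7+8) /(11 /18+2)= 5.74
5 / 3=1.67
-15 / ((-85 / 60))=180 / 17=10.59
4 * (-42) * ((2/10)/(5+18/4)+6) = -1011.54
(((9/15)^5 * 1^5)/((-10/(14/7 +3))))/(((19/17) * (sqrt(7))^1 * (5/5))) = -4131 * sqrt(7)/831250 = -0.01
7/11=0.64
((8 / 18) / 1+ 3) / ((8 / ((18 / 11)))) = 31 / 44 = 0.70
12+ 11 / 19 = 239 / 19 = 12.58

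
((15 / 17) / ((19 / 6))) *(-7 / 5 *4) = -504 / 323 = -1.56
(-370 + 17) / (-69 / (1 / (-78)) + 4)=-353 / 5386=-0.07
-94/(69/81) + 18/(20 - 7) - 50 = -47530/299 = -158.96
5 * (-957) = -4785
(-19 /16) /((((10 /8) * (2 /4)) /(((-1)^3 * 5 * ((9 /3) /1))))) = 28.50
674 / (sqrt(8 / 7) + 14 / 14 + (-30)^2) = 4250918 / 5682599-1348 * sqrt(14) / 5682599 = 0.75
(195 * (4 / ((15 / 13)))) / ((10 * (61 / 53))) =17914 / 305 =58.73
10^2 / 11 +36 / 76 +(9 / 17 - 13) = -2.91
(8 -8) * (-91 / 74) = 0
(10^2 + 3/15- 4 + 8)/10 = 521/50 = 10.42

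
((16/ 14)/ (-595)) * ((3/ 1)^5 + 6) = -1992/ 4165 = -0.48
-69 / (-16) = 69 / 16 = 4.31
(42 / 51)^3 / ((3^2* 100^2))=343 / 55271250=0.00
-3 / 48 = -1 / 16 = -0.06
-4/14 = -2/7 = -0.29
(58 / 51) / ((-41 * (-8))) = 29 / 8364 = 0.00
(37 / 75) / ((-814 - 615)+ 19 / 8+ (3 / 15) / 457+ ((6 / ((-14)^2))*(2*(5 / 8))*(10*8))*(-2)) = -179144 / 520273035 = -0.00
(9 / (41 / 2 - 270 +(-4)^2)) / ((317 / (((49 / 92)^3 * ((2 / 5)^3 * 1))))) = -1058841 / 900595256500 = -0.00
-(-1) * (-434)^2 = 188356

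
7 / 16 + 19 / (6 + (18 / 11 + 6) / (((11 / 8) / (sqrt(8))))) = -425501 / 4114128 + 257488 * sqrt(2) / 257133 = 1.31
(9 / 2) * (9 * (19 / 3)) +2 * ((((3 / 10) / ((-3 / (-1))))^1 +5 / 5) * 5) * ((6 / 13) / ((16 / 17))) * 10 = 16143 / 52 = 310.44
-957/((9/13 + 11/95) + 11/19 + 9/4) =-1575860/5989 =-263.13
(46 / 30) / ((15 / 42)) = 322 / 75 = 4.29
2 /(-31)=-2 /31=-0.06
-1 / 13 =-0.08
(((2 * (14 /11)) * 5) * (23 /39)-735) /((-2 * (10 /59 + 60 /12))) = 3682721 /52338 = 70.36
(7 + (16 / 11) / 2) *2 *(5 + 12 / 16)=1955 / 22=88.86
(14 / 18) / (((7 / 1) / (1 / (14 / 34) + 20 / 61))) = 1177 / 3843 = 0.31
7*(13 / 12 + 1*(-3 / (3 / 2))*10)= -132.42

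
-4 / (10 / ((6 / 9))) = -0.27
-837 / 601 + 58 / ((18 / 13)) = 219044 / 5409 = 40.50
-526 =-526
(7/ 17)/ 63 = 1/ 153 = 0.01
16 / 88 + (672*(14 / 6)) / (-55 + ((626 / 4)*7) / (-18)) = -612586 / 45881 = -13.35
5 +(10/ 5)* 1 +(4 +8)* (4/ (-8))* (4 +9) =-71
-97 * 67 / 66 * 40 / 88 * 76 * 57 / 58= -11730695 / 3509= -3343.03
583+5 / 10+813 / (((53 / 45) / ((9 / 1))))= 720381 / 106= 6796.05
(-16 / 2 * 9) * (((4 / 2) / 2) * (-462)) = 33264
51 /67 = 0.76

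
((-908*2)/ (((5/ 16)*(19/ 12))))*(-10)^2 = -6973440/ 19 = -367023.16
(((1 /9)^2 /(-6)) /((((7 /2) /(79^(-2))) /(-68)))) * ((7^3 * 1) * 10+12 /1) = 234056 /10615941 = 0.02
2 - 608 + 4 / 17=-10298 / 17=-605.76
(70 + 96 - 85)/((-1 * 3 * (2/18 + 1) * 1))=-243/10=-24.30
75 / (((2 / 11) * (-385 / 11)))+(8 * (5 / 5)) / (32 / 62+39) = -11.58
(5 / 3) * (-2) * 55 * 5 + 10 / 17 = -916.08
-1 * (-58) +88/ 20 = 62.40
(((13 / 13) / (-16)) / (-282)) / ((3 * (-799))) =-1 / 10815264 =-0.00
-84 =-84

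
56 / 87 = 0.64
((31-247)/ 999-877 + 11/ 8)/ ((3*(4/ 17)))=-4407233/ 3552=-1240.78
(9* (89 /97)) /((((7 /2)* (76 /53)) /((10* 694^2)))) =102234465540 /12901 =7924538.06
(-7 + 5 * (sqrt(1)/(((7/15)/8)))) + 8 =86.71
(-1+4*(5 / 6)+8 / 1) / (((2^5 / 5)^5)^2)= 302734375 / 3377699720527872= 0.00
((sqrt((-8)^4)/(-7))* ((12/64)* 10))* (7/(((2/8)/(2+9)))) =-5280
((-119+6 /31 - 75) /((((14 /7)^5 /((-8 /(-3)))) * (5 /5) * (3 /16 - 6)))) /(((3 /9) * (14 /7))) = 12016 /2883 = 4.17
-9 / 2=-4.50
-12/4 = -3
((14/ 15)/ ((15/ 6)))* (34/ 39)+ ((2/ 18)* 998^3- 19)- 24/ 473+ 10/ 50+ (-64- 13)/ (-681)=3854068248355153/ 34895575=110445758.48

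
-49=-49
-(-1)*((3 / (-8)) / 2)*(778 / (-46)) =1167 / 368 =3.17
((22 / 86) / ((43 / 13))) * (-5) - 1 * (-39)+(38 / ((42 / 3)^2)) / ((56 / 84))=14099009 / 362404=38.90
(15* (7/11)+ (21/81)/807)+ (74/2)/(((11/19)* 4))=24469355/958716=25.52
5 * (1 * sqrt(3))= 5 * sqrt(3)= 8.66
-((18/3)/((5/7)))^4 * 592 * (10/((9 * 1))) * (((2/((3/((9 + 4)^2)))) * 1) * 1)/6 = -7686887936/125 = -61495103.49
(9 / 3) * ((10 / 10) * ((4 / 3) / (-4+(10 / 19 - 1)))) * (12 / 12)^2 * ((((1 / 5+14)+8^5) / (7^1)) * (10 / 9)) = -8304824 / 1785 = -4652.56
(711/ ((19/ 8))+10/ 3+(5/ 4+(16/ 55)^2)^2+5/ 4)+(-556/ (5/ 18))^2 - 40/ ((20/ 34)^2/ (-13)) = 4008211.09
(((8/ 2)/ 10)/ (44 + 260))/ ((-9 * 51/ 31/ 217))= -6727/ 348840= -0.02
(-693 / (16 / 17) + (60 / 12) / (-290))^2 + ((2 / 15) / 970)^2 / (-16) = 6177982042414342169 / 11394675360000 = 542181.49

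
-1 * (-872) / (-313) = -872 / 313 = -2.79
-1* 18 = -18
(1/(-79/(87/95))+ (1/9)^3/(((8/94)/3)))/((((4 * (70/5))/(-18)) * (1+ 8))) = -268171/204256080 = -0.00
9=9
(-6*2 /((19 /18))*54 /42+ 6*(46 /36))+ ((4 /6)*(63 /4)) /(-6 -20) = -152575 /20748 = -7.35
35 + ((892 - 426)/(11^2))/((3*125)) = 1588591/45375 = 35.01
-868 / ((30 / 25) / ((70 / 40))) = -7595 / 6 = -1265.83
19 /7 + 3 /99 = 634 /231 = 2.74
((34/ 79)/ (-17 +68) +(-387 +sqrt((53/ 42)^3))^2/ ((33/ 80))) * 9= 3243792.56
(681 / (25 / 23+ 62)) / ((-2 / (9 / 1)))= -140967 / 2902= -48.58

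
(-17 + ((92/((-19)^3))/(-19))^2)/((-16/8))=288720563233/33967126082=8.50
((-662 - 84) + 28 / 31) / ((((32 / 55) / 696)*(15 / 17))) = -62630227 / 62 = -1010164.95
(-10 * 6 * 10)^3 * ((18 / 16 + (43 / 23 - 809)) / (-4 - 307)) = -559797986.86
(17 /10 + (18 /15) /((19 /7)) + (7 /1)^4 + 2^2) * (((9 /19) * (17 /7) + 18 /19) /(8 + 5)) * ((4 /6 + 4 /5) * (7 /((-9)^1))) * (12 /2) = -2658.58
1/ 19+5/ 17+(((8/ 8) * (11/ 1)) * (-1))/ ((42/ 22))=-36731/ 6783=-5.42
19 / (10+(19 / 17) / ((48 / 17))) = 912 / 499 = 1.83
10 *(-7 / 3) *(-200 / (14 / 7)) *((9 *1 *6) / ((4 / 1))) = 31500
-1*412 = -412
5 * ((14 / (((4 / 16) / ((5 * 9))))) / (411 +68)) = 12600 / 479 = 26.30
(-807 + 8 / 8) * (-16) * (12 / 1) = 154752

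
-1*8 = -8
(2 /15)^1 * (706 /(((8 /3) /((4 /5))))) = 706 /25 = 28.24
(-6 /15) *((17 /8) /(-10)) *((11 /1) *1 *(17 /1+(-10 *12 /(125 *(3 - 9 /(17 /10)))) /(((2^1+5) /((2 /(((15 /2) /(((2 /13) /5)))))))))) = 15.90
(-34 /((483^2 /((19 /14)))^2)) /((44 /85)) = -521645 /234675242430552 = -0.00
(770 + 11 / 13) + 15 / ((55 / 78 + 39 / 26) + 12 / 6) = 1651049 / 2132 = 774.41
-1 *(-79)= 79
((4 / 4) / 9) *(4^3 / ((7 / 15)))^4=94371840000 / 2401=39305222.82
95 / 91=1.04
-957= -957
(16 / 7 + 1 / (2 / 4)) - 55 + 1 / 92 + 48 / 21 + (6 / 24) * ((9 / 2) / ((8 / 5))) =-491651 / 10304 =-47.71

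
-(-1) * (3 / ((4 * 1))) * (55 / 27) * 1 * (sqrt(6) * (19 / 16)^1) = 1045 * sqrt(6) / 576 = 4.44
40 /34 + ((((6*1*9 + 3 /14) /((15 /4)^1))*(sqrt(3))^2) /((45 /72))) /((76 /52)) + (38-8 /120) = 14683517 /169575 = 86.59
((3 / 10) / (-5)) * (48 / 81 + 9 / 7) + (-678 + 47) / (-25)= 79151 / 3150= 25.13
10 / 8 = 5 / 4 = 1.25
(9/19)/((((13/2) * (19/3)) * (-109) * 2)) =-0.00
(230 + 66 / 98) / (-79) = -11303 / 3871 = -2.92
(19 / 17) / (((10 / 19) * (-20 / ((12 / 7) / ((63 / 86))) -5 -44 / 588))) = -2281881 / 14637085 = -0.16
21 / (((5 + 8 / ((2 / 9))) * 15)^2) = 7 / 126075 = 0.00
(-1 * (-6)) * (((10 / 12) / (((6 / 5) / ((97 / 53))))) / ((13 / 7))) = 16975 / 4134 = 4.11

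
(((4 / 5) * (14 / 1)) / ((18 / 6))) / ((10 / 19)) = 532 / 75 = 7.09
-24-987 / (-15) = 209 / 5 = 41.80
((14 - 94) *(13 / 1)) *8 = -8320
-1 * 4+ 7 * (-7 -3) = -74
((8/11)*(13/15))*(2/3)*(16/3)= 2.24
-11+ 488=477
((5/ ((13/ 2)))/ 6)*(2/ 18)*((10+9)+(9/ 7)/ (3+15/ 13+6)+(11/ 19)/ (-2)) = 183725/ 684684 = 0.27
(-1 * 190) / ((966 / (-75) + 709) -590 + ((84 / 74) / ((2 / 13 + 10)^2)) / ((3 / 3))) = -510378000 / 285089119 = -1.79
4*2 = 8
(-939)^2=881721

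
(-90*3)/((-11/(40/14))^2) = -108000/5929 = -18.22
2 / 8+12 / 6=9 / 4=2.25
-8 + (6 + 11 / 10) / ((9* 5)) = -7.84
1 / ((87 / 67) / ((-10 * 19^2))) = -241870 / 87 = -2780.11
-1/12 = -0.08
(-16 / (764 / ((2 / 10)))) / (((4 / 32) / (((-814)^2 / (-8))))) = 2650384 / 955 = 2775.27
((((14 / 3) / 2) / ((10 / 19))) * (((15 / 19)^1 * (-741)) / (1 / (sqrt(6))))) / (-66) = 1729 * sqrt(6) / 44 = 96.25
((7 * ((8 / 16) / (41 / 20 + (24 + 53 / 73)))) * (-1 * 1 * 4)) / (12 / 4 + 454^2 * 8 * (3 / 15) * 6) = -14600 / 55252834317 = -0.00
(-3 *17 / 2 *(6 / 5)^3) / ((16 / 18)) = -12393 / 250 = -49.57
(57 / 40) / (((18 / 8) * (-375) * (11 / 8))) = -76 / 61875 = -0.00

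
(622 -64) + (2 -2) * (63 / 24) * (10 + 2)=558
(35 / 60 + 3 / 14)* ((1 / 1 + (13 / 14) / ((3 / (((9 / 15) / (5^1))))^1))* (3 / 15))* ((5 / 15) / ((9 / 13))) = 0.08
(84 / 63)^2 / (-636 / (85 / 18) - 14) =-680 / 56871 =-0.01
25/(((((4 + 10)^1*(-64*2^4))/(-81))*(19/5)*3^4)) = 125/272384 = 0.00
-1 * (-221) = 221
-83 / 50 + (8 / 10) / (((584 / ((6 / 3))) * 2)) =-3027 / 1825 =-1.66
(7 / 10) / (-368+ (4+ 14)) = -1 / 500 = -0.00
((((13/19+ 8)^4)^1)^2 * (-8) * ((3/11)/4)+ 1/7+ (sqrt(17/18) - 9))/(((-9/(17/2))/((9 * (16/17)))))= 16781020346041018336/118884941287 - 4 * sqrt(34)/3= 141153448.37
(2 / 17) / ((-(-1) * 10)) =0.01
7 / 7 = 1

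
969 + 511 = 1480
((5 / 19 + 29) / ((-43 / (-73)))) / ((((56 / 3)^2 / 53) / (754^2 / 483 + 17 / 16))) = 14688901237191 / 1650000128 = 8902.36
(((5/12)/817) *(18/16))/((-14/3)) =-45/366016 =-0.00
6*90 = 540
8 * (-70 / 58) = -9.66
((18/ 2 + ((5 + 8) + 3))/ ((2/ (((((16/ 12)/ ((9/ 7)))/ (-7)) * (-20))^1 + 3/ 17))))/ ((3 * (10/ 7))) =50435/ 5508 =9.16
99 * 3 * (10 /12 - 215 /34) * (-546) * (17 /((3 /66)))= 332972640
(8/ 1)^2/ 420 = 16/ 105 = 0.15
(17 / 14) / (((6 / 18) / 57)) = 2907 / 14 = 207.64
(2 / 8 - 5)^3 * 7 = -48013 / 64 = -750.20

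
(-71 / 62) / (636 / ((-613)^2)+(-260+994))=-26679599 / 17100535084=-0.00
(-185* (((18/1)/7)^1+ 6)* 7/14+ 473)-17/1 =-2358/7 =-336.86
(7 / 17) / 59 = 7 / 1003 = 0.01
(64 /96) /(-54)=-1 /81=-0.01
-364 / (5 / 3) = -1092 / 5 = -218.40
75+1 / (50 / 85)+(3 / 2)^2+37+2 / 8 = 581 / 5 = 116.20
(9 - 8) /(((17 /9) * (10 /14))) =63 /85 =0.74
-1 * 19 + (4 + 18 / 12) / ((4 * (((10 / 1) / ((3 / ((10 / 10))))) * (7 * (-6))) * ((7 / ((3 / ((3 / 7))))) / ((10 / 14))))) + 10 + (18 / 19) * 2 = -211889 / 29792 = -7.11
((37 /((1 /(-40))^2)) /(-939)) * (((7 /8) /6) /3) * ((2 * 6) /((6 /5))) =-259000 /8451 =-30.65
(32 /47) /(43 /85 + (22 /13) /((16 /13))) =21760 /60113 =0.36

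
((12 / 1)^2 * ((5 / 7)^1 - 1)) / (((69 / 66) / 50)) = -316800 / 161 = -1967.70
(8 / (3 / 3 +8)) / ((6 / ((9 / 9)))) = 4 / 27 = 0.15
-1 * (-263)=263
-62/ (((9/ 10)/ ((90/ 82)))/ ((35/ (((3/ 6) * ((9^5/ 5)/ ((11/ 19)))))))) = -11935000/ 45999171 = -0.26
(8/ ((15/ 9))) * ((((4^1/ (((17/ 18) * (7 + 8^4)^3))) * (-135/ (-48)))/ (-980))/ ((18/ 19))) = -513/ 575373098055910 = -0.00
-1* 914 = -914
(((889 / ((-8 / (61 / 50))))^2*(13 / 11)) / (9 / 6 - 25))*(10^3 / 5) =-38230197733 / 206800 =-184865.56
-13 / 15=-0.87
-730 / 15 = -146 / 3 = -48.67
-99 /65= -1.52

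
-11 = -11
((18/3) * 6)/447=12/149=0.08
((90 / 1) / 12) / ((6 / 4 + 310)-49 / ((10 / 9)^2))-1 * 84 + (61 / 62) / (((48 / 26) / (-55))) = -4581790867 / 40445328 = -113.28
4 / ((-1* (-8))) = 0.50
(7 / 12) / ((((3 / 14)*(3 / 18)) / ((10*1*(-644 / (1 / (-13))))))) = 4102280 / 3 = 1367426.67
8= 8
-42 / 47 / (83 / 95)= -3990 / 3901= -1.02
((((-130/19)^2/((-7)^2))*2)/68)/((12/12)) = 8450/300713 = 0.03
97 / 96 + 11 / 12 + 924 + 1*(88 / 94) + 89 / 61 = 255503995 / 275232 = 928.32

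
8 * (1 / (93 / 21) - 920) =-228104 / 31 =-7358.19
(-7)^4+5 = 2406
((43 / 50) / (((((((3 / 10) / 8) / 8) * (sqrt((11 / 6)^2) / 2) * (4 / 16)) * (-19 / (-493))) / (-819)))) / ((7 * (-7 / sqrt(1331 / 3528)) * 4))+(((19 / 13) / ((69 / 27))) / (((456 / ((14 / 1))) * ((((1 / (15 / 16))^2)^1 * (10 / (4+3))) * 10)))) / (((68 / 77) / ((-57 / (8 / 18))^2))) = 26809289199 / 1332477952+52912704 * sqrt(22) / 4655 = 53335.39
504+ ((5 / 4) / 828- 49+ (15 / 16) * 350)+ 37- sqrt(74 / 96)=2716259 / 3312- sqrt(111) / 12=819.25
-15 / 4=-3.75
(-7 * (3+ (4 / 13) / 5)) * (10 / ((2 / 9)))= -12537 / 13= -964.38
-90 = -90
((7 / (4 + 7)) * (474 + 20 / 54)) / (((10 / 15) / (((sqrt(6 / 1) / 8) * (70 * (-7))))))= -2745715 * sqrt(6) / 99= -67935.36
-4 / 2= -2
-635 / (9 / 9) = -635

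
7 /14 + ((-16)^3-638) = -9467 /2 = -4733.50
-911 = -911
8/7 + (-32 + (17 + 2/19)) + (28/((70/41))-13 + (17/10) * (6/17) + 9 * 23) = 197.25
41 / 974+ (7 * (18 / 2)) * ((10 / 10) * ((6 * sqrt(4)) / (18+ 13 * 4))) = 52801 / 4870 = 10.84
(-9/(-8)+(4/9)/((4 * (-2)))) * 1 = 77/72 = 1.07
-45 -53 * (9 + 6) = -840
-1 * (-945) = 945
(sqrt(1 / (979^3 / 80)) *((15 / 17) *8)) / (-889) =-0.00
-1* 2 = -2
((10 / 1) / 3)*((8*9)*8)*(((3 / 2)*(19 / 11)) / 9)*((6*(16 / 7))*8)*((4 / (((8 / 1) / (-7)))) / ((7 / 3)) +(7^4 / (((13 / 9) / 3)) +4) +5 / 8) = 302895482880 / 1001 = 302592889.99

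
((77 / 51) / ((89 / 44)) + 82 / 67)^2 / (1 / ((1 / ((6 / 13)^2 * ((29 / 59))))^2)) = 8923851877485565969 / 25200605564084196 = 354.11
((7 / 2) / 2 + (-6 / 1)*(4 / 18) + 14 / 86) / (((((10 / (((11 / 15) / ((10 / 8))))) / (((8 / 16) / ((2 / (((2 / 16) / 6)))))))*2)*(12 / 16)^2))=3289 / 20898000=0.00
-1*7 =-7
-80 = -80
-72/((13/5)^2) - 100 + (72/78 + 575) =465.27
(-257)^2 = 66049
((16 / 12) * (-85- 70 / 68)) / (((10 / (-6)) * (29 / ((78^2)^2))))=43307615520 / 493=87845061.91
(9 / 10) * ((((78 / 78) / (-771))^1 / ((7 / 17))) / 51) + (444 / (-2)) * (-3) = 11981339 / 17990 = 666.00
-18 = -18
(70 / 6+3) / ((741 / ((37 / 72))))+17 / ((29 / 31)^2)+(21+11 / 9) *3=2897502605 / 33651774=86.10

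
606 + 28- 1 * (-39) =673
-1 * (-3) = 3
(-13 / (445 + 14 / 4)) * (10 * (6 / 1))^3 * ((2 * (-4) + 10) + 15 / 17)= -7056000 / 391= -18046.04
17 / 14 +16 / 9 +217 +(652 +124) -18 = 977.99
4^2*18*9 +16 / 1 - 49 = 2559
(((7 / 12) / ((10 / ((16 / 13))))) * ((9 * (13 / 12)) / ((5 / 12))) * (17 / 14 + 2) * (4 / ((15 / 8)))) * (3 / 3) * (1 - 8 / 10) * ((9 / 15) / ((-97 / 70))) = -12096 / 12125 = -1.00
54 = 54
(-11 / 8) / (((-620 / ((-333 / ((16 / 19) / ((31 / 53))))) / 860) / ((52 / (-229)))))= 100.17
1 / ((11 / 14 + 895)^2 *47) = 196 / 7392004007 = 0.00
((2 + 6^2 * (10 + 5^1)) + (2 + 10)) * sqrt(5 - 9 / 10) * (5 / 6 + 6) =11357 * sqrt(410) / 30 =7665.39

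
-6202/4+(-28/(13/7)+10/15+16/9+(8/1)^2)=-350797/234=-1499.13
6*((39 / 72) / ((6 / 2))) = 13 / 12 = 1.08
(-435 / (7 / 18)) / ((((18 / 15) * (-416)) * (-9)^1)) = -725 / 2912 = -0.25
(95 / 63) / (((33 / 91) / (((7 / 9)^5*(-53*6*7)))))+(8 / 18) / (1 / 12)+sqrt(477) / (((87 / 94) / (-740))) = -69560*sqrt(53) / 29 -15370252718 / 5845851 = -20091.48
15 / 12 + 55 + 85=565 / 4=141.25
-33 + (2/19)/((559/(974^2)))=1546859/10621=145.64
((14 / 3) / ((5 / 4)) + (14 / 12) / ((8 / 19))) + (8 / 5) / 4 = 1657 / 240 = 6.90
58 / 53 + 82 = 4404 / 53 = 83.09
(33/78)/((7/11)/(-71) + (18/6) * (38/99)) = 25773/69602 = 0.37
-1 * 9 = -9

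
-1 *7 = -7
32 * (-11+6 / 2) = -256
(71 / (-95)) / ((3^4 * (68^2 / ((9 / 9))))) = -71 / 35581680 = -0.00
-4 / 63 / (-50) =2 / 1575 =0.00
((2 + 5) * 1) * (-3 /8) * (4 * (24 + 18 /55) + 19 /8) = -921081 /3520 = -261.67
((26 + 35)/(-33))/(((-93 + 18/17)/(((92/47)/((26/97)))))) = 4627094/31514769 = 0.15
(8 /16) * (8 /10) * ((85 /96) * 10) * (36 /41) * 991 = 3081.77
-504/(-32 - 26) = 252/29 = 8.69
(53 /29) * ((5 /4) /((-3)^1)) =-0.76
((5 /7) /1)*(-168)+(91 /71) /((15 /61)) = -122249 /1065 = -114.79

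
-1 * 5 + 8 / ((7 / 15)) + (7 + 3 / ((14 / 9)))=21.07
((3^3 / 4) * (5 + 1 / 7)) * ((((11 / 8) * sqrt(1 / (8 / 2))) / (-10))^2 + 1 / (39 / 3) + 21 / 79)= 2219918481 / 184038400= 12.06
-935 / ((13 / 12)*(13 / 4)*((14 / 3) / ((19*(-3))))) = 3837240 / 1183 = 3243.65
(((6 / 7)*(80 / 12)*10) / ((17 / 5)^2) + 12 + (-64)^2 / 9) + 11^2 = 10797739 / 18207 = 593.05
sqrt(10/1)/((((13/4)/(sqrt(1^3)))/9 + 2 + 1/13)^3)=102503232 * sqrt(10)/1485446221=0.22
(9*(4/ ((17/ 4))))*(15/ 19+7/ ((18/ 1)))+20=9684/ 323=29.98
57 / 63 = 19 / 21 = 0.90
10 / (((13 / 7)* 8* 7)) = 5 / 52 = 0.10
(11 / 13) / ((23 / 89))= 979 / 299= 3.27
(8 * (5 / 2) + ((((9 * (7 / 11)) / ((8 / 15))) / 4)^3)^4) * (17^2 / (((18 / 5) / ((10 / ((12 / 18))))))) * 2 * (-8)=-3665063587153228186169343403248562837625 / 1356885587321249879321147867136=-2701085206.74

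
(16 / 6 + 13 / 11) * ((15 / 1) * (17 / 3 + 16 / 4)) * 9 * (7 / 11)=386715 / 121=3195.99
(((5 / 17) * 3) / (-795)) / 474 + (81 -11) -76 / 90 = 443018081 / 6406110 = 69.16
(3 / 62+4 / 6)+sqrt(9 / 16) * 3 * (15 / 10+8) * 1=16435 / 744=22.09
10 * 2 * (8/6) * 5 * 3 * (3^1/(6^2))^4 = 25/1296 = 0.02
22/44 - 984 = -1967/2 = -983.50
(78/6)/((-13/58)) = -58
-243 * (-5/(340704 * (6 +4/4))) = 135/264992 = 0.00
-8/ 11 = -0.73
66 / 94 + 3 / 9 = 1.04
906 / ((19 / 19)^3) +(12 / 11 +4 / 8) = 19967 / 22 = 907.59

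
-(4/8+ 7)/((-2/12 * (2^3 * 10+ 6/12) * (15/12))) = 72/161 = 0.45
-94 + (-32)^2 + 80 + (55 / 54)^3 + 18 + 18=164873719 / 157464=1047.06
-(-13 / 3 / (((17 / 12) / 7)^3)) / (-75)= -856128 / 122825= -6.97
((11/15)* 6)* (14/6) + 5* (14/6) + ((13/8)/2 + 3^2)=7619/240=31.75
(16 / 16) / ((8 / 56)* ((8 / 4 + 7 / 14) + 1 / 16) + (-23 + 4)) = -112 / 2087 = -0.05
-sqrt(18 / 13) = -3* sqrt(26) / 13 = -1.18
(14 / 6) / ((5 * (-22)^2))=7 / 7260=0.00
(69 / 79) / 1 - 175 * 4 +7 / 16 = -883143 / 1264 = -698.69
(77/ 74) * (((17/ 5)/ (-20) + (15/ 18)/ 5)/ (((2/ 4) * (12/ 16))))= -77/ 8325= -0.01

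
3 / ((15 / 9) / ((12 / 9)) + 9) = 12 / 41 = 0.29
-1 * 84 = -84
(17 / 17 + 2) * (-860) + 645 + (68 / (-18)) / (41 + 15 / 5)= -383147 / 198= -1935.09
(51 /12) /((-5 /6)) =-5.10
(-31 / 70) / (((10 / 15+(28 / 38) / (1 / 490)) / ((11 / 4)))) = -19437 / 5773040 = -0.00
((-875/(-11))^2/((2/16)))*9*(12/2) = 330750000/121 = 2733471.07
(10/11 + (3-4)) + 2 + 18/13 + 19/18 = 11195/2574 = 4.35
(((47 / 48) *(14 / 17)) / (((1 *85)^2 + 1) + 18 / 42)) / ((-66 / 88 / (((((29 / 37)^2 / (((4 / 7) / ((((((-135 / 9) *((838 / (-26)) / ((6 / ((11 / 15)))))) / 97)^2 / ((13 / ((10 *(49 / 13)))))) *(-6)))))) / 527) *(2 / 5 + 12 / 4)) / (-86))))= -14112289273922609 / 182181761883827089553520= -7.746e-8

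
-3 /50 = -0.06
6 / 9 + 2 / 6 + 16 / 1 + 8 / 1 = 25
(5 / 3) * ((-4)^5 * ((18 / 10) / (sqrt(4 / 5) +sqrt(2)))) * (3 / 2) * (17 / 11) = -391680 / (22 * sqrt(5) +55 * sqrt(2)) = -3084.70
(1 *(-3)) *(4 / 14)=-6 / 7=-0.86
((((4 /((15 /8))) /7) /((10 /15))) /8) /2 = 1 /35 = 0.03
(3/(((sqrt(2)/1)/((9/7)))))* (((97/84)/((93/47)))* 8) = 12.73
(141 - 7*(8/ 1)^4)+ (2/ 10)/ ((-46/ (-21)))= -6562109/ 230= -28530.91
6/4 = 3/2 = 1.50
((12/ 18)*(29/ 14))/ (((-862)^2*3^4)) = 29/ 1263917844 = 0.00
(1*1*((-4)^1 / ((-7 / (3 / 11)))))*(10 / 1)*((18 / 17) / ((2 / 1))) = 1080 / 1309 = 0.83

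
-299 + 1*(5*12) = -239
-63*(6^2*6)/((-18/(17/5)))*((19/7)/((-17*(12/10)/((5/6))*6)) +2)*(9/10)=458397/100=4583.97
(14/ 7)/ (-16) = -1/ 8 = -0.12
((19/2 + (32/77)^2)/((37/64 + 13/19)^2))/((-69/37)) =-1045868914688/321311334575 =-3.26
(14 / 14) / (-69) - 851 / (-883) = 57836 / 60927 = 0.95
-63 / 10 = -6.30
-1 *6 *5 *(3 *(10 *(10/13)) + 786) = -315540/13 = -24272.31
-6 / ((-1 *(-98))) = -3 / 49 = -0.06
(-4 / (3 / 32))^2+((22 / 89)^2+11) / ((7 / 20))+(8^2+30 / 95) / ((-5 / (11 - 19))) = 1954.95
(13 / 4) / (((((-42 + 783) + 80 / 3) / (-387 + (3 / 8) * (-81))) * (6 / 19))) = -117819 / 21056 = -5.60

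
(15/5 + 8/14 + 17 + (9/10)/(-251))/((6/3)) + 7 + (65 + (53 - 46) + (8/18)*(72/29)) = 90.39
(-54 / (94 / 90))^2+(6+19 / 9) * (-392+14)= -867894 / 2209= -392.89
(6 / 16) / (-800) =-3 / 6400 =-0.00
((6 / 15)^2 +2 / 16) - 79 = -15743 / 200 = -78.72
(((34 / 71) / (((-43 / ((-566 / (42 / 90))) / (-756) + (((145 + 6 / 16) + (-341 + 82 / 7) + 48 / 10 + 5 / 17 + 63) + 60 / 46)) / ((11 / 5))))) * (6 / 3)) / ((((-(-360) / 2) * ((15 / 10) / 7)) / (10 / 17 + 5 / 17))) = -390383784 / 927457531727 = -0.00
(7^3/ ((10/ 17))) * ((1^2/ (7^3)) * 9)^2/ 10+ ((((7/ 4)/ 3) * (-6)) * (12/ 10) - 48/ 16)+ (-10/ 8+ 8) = -7029/ 17150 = -0.41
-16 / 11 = -1.45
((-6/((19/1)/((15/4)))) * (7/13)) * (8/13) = -1260/3211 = -0.39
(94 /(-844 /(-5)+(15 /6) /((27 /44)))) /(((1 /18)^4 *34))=333036360 /198373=1678.84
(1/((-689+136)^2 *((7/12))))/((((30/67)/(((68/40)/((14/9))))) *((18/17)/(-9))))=-0.00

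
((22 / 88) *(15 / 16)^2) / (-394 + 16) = -25 / 43008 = -0.00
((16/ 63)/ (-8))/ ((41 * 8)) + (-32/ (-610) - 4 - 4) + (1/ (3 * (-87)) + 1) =-635270717/ 91386540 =-6.95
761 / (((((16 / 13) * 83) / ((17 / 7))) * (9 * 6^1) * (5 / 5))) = 168181 / 501984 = 0.34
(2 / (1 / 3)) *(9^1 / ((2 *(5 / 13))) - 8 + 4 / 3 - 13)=-239 / 5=-47.80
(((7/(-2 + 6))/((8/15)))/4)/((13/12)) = 315/416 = 0.76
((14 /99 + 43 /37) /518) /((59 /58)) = 138475 /55974303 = 0.00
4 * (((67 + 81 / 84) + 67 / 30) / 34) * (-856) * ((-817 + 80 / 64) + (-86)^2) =-83034358601 / 1785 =-46517847.96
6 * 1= 6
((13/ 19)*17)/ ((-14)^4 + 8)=221/ 730056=0.00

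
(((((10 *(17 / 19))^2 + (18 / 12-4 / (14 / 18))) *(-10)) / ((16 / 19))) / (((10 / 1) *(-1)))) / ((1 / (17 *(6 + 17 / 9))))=466130123 / 38304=12169.23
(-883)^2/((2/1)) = 779689/2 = 389844.50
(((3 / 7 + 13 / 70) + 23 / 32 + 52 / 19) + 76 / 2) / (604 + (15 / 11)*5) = 0.07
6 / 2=3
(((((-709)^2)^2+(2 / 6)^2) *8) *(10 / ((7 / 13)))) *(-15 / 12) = -2956451796805000 / 63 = -46927806298492.06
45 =45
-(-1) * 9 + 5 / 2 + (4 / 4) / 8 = 93 / 8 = 11.62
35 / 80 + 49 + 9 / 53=42067 / 848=49.61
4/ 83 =0.05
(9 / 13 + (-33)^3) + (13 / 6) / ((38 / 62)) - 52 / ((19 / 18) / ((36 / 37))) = -1972965941 / 54834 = -35980.70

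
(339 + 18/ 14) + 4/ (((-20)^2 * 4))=952807/ 2800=340.29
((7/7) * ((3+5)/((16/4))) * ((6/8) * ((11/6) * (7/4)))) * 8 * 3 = 231/2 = 115.50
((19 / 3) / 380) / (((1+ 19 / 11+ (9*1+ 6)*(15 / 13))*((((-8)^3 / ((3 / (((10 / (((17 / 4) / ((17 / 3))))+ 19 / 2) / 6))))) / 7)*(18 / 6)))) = -1001 / 334937600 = -0.00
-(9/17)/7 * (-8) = 72/119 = 0.61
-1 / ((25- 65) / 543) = 543 / 40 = 13.58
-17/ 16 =-1.06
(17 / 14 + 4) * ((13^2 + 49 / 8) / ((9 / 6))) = 34091 / 56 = 608.77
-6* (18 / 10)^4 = -39366 / 625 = -62.99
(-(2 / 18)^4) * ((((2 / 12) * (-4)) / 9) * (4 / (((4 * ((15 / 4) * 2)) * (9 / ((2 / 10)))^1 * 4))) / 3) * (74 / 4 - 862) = -1687 / 717445350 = -0.00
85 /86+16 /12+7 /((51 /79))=19247 /1462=13.16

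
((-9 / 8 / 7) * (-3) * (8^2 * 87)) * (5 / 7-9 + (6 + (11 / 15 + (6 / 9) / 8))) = -966222 / 245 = -3943.76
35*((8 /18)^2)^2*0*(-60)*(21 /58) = 0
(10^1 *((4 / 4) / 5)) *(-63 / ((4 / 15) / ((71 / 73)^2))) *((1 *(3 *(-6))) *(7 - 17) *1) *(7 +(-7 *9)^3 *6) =643223477688750 / 5329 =120702472825.81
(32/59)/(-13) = -32/767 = -0.04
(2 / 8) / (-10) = -1 / 40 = -0.02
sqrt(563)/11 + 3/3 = 3.16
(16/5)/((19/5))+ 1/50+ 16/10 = 2339/950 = 2.46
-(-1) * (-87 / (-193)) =87 / 193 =0.45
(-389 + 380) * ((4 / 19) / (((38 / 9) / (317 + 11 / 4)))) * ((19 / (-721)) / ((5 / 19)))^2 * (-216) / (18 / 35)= 224395434 / 371315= 604.33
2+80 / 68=54 / 17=3.18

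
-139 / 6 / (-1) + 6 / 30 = 701 / 30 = 23.37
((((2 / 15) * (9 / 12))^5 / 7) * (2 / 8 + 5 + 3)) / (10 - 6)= 33 / 11200000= 0.00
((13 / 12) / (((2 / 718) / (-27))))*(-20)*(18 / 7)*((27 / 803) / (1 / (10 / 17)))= 1020672900 / 95557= 10681.30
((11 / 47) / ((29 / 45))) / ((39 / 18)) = 2970 / 17719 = 0.17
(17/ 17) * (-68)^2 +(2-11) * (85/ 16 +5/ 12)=73159/ 16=4572.44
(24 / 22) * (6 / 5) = 72 / 55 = 1.31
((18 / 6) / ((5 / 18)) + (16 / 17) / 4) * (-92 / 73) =-86296 / 6205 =-13.91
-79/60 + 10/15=-13/20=-0.65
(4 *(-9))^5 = -60466176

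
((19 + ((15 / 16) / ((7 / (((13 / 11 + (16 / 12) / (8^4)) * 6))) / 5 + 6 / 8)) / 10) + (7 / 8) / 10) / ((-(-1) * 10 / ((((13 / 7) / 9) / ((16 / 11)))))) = 18459391379 / 67818329600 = 0.27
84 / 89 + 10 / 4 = 613 / 178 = 3.44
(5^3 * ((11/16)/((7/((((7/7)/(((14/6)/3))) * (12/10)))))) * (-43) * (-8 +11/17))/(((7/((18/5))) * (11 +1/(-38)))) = 454966875/1621018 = 280.67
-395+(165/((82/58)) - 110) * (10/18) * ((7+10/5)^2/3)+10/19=-228920/779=-293.86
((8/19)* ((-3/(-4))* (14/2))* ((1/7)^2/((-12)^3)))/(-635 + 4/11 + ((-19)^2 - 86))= 11/151530624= 0.00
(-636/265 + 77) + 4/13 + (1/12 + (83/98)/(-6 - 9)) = 2863999/38220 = 74.93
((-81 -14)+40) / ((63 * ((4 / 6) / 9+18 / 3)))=-165 / 1148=-0.14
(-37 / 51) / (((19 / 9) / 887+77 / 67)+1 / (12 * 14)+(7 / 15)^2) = -3078422200 / 5835986389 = -0.53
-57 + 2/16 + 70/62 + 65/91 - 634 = -1196159/1736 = -689.03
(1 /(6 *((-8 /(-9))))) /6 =1 /32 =0.03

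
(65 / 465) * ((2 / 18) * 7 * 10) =910 / 837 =1.09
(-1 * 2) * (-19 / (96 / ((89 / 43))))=1691 / 2064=0.82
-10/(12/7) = -35/6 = -5.83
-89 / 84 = -1.06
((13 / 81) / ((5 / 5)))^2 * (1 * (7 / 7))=169 / 6561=0.03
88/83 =1.06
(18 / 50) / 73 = 0.00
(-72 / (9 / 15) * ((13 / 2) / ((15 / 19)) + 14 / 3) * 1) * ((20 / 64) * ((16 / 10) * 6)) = -4644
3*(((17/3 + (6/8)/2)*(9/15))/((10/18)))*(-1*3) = -2349/40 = -58.72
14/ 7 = 2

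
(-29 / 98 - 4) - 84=-8653 / 98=-88.30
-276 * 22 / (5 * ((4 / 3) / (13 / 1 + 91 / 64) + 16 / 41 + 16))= -86168511 / 1169540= -73.68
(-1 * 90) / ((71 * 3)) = -30 / 71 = -0.42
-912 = -912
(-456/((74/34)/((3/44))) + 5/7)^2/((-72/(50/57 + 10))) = -231698273195/8327837826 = -27.82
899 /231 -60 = -12961 /231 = -56.11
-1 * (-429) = 429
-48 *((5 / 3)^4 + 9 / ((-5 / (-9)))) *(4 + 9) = -2014688 / 135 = -14923.61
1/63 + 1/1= 64/63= 1.02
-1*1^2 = -1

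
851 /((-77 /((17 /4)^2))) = -245939 /1232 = -199.63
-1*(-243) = 243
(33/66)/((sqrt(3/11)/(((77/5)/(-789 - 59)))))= -77 * sqrt(33)/25440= -0.02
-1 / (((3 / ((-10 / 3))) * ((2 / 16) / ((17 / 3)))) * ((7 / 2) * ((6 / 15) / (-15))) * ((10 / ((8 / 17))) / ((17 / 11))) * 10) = -2720 / 693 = -3.92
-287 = -287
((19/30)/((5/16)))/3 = 152/225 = 0.68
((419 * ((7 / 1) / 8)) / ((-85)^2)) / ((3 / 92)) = 1.56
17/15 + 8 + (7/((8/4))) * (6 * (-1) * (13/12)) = -817/60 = -13.62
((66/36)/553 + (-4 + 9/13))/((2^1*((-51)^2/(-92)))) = 3278213/56095767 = 0.06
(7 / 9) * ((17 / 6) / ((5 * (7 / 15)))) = 17 / 18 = 0.94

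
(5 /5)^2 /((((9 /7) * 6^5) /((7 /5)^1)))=49 /349920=0.00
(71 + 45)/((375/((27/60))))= 87/625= 0.14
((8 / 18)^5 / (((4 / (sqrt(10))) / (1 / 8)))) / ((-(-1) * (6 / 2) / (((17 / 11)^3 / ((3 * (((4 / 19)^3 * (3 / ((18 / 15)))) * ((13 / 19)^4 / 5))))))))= 4391591853707 * sqrt(10) / 20202565399731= 0.69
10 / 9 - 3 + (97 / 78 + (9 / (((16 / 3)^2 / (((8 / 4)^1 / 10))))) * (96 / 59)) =-149749 / 276120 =-0.54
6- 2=4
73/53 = 1.38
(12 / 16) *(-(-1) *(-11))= -33 / 4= -8.25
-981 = -981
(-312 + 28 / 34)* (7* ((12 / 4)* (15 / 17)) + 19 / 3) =-6707720 / 867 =-7736.70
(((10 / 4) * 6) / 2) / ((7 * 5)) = 3 / 14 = 0.21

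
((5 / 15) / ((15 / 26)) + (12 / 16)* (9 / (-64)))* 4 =5441 / 2880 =1.89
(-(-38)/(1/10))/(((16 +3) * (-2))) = -10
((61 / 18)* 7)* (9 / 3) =427 / 6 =71.17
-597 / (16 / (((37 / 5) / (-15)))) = 7363 / 400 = 18.41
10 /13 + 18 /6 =49 /13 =3.77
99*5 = 495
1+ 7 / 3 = 10 / 3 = 3.33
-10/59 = -0.17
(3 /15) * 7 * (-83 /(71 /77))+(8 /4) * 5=-41187 /355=-116.02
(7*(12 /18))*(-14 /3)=-196 /9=-21.78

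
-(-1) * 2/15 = 2/15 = 0.13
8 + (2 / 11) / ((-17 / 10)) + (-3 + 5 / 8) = 8255 / 1496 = 5.52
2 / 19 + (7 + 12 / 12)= 8.11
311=311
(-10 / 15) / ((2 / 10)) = -10 / 3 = -3.33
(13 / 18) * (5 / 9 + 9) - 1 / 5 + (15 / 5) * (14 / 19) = 68576 / 7695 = 8.91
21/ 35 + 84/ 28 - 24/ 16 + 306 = 3081/ 10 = 308.10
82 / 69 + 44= 3118 / 69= 45.19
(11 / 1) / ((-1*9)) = -11 / 9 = -1.22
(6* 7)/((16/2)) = 21/4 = 5.25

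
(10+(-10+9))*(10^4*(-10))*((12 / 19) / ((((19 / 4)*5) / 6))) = -143601.11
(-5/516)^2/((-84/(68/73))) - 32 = -13061454761/408170448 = -32.00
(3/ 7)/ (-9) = -1/ 21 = -0.05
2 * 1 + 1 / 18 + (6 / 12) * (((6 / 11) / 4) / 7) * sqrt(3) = 3 * sqrt(3) / 308 + 37 / 18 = 2.07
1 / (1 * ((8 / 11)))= 11 / 8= 1.38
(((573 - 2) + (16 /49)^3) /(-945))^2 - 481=-237637707173196776 /494424620106921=-480.63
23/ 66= 0.35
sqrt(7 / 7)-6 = -5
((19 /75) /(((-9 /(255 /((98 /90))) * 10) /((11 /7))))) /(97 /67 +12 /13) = -3094663 /7082950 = -0.44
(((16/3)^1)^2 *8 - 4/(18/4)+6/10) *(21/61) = 23863/305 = 78.24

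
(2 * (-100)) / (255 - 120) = -40 / 27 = -1.48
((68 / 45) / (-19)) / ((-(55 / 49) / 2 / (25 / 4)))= 1666 / 1881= 0.89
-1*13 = -13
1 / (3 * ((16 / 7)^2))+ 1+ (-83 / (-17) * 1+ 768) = 10104641 / 13056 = 773.95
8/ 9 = 0.89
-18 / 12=-3 / 2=-1.50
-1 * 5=-5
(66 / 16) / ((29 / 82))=11.66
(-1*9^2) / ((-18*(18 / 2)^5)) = 1 / 13122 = 0.00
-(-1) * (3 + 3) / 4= 1.50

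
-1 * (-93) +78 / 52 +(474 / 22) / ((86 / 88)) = 10023 / 86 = 116.55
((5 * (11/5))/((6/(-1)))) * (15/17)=-55/34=-1.62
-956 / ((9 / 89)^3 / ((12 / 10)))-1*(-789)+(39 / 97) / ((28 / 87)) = -1108593.07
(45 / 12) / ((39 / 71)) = 355 / 52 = 6.83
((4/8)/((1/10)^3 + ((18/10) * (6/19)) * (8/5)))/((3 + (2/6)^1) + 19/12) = 114000/1020641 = 0.11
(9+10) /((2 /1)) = 19 /2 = 9.50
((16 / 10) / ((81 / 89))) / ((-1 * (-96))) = 89 / 4860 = 0.02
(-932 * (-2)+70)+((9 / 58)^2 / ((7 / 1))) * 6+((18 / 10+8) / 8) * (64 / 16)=1938.92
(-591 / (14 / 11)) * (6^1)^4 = -601806.86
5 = 5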